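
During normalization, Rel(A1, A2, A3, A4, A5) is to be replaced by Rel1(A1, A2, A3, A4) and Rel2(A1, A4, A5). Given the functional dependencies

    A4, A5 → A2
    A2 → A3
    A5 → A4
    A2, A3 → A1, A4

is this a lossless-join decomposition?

No

Common attributes: Rel1 ∩ Rel2 = {A1, A4}.
No dependency enlarges {A1, A4}, so (A1, A4)⁺ = {A1, A4}.
The closure contains neither all of Rel1 = {A1, A2, A3, A4} nor all of Rel2 = {A1, A4, A5}, so the common attributes are not a superkey of either fragment. The join is lossy.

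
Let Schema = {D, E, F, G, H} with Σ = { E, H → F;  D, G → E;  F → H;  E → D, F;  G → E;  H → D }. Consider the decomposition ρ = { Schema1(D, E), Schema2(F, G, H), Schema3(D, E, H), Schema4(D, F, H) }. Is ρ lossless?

No

Chase test. Columns are D, E, F, G, H; row i has aⱼ where attribute j ∈ Schemai, else bᵢⱼ.
Initial tableau (one row per fragment):
  row 1: a1 a2 b13 b14 b15
  row 2: b21 b22 a3 a4 a5
  row 3: a1 a2 b33 b34 a5
  row 4: a1 b42 a3 b44 a5
Rows 1 and 3 agree on E; apply E→D, F and equate their D, F entries.
Rows 2 and 3 agree on H; apply H→D and equate their D entries.
Rows 1 and 3 agree on F; apply F→H and equate their H entries.
No row becomes fully distinguished — the join is lossy.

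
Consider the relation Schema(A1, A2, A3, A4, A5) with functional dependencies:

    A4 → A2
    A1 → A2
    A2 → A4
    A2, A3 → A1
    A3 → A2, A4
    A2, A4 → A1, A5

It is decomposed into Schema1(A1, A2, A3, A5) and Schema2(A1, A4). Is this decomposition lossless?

Common attributes: Schema1 ∩ Schema2 = {A1}.
Closure of {A1}: A1 → A2 applies, adding A2; A2 → A4 applies, adding A4; A2, A4 → A1, A5 applies, adding A5. So (A1)⁺ = {A1, A2, A4, A5}.
This closure contains every attribute of Schema2, so Schema1 ∩ Schema2 → Schema2. The join is lossless.

Yes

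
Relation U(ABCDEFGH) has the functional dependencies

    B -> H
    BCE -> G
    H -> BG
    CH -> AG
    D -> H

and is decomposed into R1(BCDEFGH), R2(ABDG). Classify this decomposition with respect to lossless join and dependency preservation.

Lossless test: (BDG)⁺ = {BDGH}, which is a superkey of neither fragment — lossy.
Dependency preservation: the restricted closure of {CH} across the fragments never reaches {AG}, so CH → AG cannot be enforced without a join — not preserved.

lossy and not dependency-preserving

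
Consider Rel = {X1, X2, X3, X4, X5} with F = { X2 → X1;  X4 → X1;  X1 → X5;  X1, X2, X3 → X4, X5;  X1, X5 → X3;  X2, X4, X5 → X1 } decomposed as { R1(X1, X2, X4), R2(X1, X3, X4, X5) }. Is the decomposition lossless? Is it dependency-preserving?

lossless and dependency-preserving

Lossless test: (X1, X4)⁺ = {X1, X3, X4, X5}, which contains all of one fragment — lossless.
Dependency preservation: X1, X2, X3 → X4, X5; X2, X4, X5 → X1 are not contained in any single fragment, but the restricted closure of each left-hand side across the fragments still reaches the right-hand side; the remaining FDs each lie inside some fragment. All dependencies are preserved.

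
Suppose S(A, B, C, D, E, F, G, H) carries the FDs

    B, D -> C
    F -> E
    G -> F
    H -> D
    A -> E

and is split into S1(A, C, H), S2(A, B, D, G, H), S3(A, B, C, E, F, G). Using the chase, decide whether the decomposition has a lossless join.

No

Chase test. Columns are A, B, C, D, E, F, G, H; row i has aⱼ where attribute j ∈ Si, else bᵢⱼ.
Initial tableau (one row per fragment):
  row 1: a1 b12 a3 b14 b15 b16 b17 a8
  row 2: a1 a2 b23 a4 b25 b26 a7 a8
  row 3: a1 a2 a3 b34 a5 a6 a7 b38
Rows 2 and 3 agree on G; apply G→F and equate their F entries.
Rows 1 and 2 agree on H; apply H→D and equate their D entries.
Rows 1 and 2 agree on A; apply A→E and equate their E entries.
Rows 1 and 3 agree on A; apply A→E and equate their E entries.
No row becomes fully distinguished — the join is lossy.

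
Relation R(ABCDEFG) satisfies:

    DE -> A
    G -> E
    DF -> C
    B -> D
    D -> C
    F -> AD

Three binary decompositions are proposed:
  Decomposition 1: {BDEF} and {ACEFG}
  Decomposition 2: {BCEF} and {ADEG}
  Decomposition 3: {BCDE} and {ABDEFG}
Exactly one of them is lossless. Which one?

Decomposition 3

Decomposition 1: common = {EF}, closure = {ACDEF} → lossy.
Decomposition 2: common = {E}, closure = {E} → lossy.
Decomposition 3: common = {BDE}, closure = {ABCDE} → lossless.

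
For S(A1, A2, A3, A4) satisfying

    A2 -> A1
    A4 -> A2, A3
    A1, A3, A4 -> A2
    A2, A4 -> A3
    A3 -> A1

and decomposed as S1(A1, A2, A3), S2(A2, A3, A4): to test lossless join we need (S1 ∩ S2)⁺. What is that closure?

A1, A2, A3

S1 ∩ S2 = {A2, A3}.
A2 → A1 applies, adding A1
Closure: {A1, A2, A3}.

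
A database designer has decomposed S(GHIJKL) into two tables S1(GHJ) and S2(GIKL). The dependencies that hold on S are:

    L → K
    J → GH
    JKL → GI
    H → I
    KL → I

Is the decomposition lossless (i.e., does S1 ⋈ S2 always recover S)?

Common attributes: S1 ∩ S2 = {G}.
No dependency enlarges {G}, so (G)⁺ = {G}.
The closure contains neither all of S1 = {GHJ} nor all of S2 = {GIKL}, so the common attributes are not a superkey of either fragment. The join is lossy.

No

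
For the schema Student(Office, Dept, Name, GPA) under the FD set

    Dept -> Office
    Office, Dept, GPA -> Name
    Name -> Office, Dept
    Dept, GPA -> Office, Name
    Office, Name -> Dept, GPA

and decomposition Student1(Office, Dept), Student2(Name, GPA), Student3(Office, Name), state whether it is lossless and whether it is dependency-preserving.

Lossless test (chase): Rows 2 and 3 agree on Name; apply Name→Office, Dept and equate their Office, Dept entries. Rows 2 and 3 agree on Office, Name; apply Office, Name→Dept, GPA and equate their Dept, GPA entries. No row becomes fully distinguished — the join is lossy.
Dependency preservation: the restricted closure of {Office, Dept, GPA} across the fragments never reaches {Name}, so Office, Dept, GPA → Name cannot be enforced without a join — not preserved.

lossy and not dependency-preserving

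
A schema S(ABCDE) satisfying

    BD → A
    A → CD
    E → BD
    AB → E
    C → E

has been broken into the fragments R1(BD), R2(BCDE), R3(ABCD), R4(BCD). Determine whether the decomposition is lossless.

Chase test. Columns are ABCDE; row i has aⱼ where attribute j ∈ Ri, else bᵢⱼ.
Initial tableau (one row per fragment):
  row 1: b11 a2 b13 a4 b15
  row 2: b21 a2 a3 a4 a5
  row 3: a1 a2 a3 a4 b35
  row 4: b41 a2 a3 a4 b45
Rows 1 and 2 agree on BD; apply BD→A and equate their A entries.
Rows 1 and 3 agree on BD; apply BD→A and equate their A entries.
Rows 1 and 4 agree on BD; apply BD→A and equate their A entries.
Rows 1 and 2 agree on A; apply A→CD and equate their CD entries.
Rows 1 and 2 agree on AB; apply AB→E and equate their E entries.
Rows 1 and 3 agree on AB; apply AB→E and equate their E entries.
Rows 1 and 4 agree on AB; apply AB→E and equate their E entries.
Row 1 is now all distinguished symbols — the join is lossless.

Yes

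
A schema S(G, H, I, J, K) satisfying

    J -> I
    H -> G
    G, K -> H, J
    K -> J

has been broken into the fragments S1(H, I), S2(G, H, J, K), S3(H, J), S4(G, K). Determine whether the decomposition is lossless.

Chase test. Columns are G, H, I, J, K; row i has aⱼ where attribute j ∈ Si, else bᵢⱼ.
Initial tableau (one row per fragment):
  row 1: b11 a2 a3 b14 b15
  row 2: a1 a2 b23 a4 a5
  row 3: b31 a2 b33 a4 b35
  row 4: a1 b42 b43 b44 a5
Rows 2 and 3 agree on J; apply J→I and equate their I entries.
Rows 1 and 2 agree on H; apply H→G and equate their G entries.
Rows 1 and 3 agree on H; apply H→G and equate their G entries.
Rows 2 and 4 agree on G, K; apply G, K→H, J and equate their H, J entries.
Rows 2 and 4 agree on J; apply J→I and equate their I entries.
No row becomes fully distinguished — the join is lossy.

No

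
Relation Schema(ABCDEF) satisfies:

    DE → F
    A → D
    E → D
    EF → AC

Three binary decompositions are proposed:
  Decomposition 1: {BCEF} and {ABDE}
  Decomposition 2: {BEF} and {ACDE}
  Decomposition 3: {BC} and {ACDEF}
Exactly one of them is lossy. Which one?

Decomposition 1: common = {BE}, closure = {ABCDEF} → lossless.
Decomposition 2: common = {E}, closure = {ACDEF} → lossless.
Decomposition 3: common = {C}, closure = {C} → lossy.

Decomposition 3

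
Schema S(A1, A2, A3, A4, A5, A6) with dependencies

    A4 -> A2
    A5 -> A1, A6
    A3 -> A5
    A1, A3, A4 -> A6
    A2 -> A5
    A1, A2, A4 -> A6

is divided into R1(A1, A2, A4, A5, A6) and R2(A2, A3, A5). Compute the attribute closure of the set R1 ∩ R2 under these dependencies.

A1, A2, A5, A6

R1 ∩ R2 = {A2, A5}.
A5 → A1, A6 applies, adding A1, A6
Closure: {A1, A2, A5, A6}.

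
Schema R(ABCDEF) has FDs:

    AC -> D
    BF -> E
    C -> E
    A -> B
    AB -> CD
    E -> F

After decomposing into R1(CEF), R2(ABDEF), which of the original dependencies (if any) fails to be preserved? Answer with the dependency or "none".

Check AB → CD: no single fragment contains all of {ABCD}, and the restricted closure of {AB} across the fragments never reaches {CD}.
AC → D is preserved.
BF → E is preserved.
C → E is preserved.
A → B is preserved.
E → F is preserved.

AB -> CD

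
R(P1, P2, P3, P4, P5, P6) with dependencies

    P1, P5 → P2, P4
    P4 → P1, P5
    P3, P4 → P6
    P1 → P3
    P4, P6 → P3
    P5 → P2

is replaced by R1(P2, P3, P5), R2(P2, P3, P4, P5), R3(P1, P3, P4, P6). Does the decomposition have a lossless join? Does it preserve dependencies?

Lossless test (chase): Rows 2 and 3 agree on P4; apply P4→P1, P5 and equate their P1, P5 entries. Rows 2 and 3 agree on P3, P4; apply P3, P4→P6 and equate their P6 entries. Rows 1 and 3 agree on P5; apply P5→P2 and equate their P2 entries. Row 2 is now all distinguished symbols — the join is lossless.
Dependency preservation: the restricted closure of {P1, P5} across the fragments never reaches {P2, P4}, so P1, P5 → P2, P4 cannot be enforced without a join — not preserved.

lossless but not dependency-preserving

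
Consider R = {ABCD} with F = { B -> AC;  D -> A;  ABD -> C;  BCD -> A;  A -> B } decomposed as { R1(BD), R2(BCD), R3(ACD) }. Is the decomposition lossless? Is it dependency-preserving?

lossless but not dependency-preserving

Lossless test (chase): Rows 1 and 2 agree on B; apply B→AC and equate their AC entries. Rows 1 and 3 agree on D; apply D→A and equate their A entries. Rows 1 and 3 agree on A; apply A→B and equate their B entries. Row 1 is now all distinguished symbols — the join is lossless.
Dependency preservation: the restricted closure of {B} across the fragments never reaches {AC}, so B → AC cannot be enforced without a join — not preserved.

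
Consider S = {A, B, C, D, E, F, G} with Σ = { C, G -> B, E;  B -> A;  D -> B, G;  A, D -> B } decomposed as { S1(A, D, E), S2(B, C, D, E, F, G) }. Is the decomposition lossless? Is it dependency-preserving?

Lossless test: (D, E)⁺ = {A, B, D, E, G}, which contains all of one fragment — lossless.
Dependency preservation: the restricted closure of {B} across the fragments never reaches {A}, so B → A cannot be enforced without a join — not preserved.

lossless but not dependency-preserving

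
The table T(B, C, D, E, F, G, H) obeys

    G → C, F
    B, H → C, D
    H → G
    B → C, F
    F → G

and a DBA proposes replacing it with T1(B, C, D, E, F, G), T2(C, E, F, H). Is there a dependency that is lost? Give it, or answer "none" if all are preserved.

B, H → C, D

Check B, H → C, D: no single fragment contains all of {B, C, D, H}, and the restricted closure of {B, H} across the fragments never reaches {C, D}.
G → C, F is preserved.
H → G is preserved.
B → C, F is preserved.
F → G is preserved.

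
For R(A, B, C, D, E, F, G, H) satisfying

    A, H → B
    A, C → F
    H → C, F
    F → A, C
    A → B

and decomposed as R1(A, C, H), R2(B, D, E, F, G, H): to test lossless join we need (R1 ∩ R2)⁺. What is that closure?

R1 ∩ R2 = {H}.
H → C, F applies, adding C, F
F → A, C applies, adding A
A → B applies, adding B
Closure: {A, B, C, F, H}.

A, B, C, F, H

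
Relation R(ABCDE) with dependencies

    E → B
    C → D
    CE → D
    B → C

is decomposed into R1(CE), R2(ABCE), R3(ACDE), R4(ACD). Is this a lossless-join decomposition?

Yes

Chase test. Columns are ABCDE; row i has aⱼ where attribute j ∈ Ri, else bᵢⱼ.
Initial tableau (one row per fragment):
  row 1: b11 b12 a3 b14 a5
  row 2: a1 a2 a3 b24 a5
  row 3: a1 b32 a3 a4 a5
  row 4: a1 b42 a3 a4 b45
Rows 1 and 2 agree on E; apply E→B and equate their B entries.
Rows 1 and 3 agree on E; apply E→B and equate their B entries.
Rows 1 and 2 agree on C; apply C→D and equate their D entries.
Rows 1 and 3 agree on C; apply C→D and equate their D entries.
Row 2 is now all distinguished symbols — the join is lossless.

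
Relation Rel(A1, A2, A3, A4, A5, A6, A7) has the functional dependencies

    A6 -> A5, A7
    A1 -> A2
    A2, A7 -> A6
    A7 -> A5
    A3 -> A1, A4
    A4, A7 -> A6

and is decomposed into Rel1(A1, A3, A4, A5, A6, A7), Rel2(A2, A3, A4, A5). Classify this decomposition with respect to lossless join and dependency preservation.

Lossless test: (A3, A4, A5)⁺ = {A1, A2, A3, A4, A5}, which contains all of one fragment — lossless.
Dependency preservation: the restricted closure of {A1} across the fragments never reaches {A2}, so A1 → A2 cannot be enforced without a join — not preserved.

lossless but not dependency-preserving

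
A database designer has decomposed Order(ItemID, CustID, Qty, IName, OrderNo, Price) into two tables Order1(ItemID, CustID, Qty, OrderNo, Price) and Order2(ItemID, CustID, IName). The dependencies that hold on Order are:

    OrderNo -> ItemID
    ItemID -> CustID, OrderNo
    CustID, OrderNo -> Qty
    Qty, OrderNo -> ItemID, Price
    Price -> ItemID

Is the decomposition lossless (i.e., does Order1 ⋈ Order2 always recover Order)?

Common attributes: Order1 ∩ Order2 = {ItemID, CustID}.
Closure of {ItemID, CustID}: ItemID → CustID, OrderNo applies, adding OrderNo; CustID, OrderNo → Qty applies, adding Qty; Qty, OrderNo → ItemID, Price applies, adding Price. So (ItemID, CustID)⁺ = {ItemID, CustID, Qty, OrderNo, Price}.
This closure contains every attribute of Order1, so Order1 ∩ Order2 → Order1. The join is lossless.

Yes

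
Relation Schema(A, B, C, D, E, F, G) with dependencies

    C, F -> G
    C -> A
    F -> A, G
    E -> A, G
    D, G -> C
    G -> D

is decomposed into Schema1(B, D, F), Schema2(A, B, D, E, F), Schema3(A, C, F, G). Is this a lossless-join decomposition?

Chase test. Columns are A, B, C, D, E, F, G; row i has aⱼ where attribute j ∈ Schemai, else bᵢⱼ.
Initial tableau (one row per fragment):
  row 1: b11 a2 b13 a4 b15 a6 b17
  row 2: a1 a2 b23 a4 a5 a6 b27
  row 3: a1 b32 a3 b34 b35 a6 a7
Rows 1 and 2 agree on F; apply F→A, G and equate their A, G entries.
Rows 1 and 3 agree on F; apply F→A, G and equate their A, G entries.
Rows 1 and 2 agree on D, G; apply D, G→C and equate their C entries.
Rows 1 and 3 agree on G; apply G→D and equate their D entries.
Rows 1 and 3 agree on D, G; apply D, G→C and equate their C entries.
Row 2 is now all distinguished symbols — the join is lossless.

Yes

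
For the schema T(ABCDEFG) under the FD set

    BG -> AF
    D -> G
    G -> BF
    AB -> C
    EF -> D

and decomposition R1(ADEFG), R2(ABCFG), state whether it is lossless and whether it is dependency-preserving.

lossless and dependency-preserving

Lossless test: (AFG)⁺ = {ABCFG}, which contains all of one fragment — lossless.
Dependency preservation: every FD's attributes lie within a single fragment, so each can be enforced locally — preserved.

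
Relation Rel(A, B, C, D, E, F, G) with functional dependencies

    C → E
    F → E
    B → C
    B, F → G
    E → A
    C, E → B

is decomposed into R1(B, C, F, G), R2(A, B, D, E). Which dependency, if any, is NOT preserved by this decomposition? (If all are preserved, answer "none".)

F → E

Check F → E: no single fragment contains all of {E, F}, and the restricted closure of {F} across the fragments never reaches {E}.
C → E is preserved.
B → C is preserved.
B, F → G is preserved.
E → A is preserved.
C, E → B is preserved.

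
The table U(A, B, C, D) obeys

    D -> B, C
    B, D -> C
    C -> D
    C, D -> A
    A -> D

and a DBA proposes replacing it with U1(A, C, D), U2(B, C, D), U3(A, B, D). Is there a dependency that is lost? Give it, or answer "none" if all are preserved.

none

D → B, C lies within U2.
B, D → C lies within U2.
C → D lies within U1.
C, D → A lies within U1.
A → D lies within U1.
Every dependency is enforceable on the fragments, so the decomposition is dependency-preserving.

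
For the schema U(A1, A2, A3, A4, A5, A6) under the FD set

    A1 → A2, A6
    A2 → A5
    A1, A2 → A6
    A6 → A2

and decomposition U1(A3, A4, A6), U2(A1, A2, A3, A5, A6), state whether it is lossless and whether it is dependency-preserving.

Lossless test: (A3, A6)⁺ = {A2, A3, A5, A6}, which is a superkey of neither fragment — lossy.
Dependency preservation: every FD's attributes lie within a single fragment, so each can be enforced locally — preserved.

lossy but dependency-preserving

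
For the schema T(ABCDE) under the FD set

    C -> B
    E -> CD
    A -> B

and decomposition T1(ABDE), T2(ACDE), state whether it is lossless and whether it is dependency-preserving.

Lossless test: (ADE)⁺ = {ABCDE}, which contains all of one fragment — lossless.
Dependency preservation: the restricted closure of {C} across the fragments never reaches {B}, so C → B cannot be enforced without a join — not preserved.

lossless but not dependency-preserving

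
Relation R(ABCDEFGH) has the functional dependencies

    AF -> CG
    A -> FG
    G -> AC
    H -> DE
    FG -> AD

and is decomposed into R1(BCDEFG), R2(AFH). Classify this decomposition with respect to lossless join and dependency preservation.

lossy and not dependency-preserving

Lossless test: (F)⁺ = {F}, which is a superkey of neither fragment — lossy.
Dependency preservation: the restricted closure of {AF} across the fragments never reaches {CG}, so AF → CG cannot be enforced without a join — not preserved.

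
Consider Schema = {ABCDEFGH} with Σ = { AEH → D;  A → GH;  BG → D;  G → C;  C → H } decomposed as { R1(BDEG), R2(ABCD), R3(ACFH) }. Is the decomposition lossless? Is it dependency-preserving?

Lossless test (chase): Rows 2 and 3 agree on A; apply A→GH and equate their GH entries. No row becomes fully distinguished — the join is lossy.
Dependency preservation: the restricted closure of {AEH} across the fragments never reaches {D}, so AEH → D cannot be enforced without a join — not preserved.

lossy and not dependency-preserving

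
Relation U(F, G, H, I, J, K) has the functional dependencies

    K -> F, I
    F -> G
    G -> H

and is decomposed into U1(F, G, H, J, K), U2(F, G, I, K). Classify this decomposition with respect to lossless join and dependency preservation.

Lossless test: (F, G, K)⁺ = {F, G, H, I, K}, which contains all of one fragment — lossless.
Dependency preservation: every FD's attributes lie within a single fragment, so each can be enforced locally — preserved.

lossless and dependency-preserving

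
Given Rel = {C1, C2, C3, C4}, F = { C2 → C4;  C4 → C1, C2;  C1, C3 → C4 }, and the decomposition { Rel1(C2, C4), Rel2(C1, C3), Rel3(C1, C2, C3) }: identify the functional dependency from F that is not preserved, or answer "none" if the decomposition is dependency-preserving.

C2 → C4 lies within Rel1.
C4 → C1, C2: restricted closure across fragments reaches C1, C2.
C1, C3 → C4: restricted closure across fragments reaches C4.
Every dependency is enforceable on the fragments, so the decomposition is dependency-preserving.

none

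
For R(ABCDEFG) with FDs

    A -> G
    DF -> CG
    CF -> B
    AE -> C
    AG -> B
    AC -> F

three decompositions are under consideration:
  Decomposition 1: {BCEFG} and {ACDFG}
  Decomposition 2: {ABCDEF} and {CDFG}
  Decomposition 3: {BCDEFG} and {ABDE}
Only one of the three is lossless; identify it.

Decomposition 2

Decomposition 1: common = {CFG}, closure = {BCFG} → lossy.
Decomposition 2: common = {CDF}, closure = {BCDFG} → lossless.
Decomposition 3: common = {BDE}, closure = {BDE} → lossy.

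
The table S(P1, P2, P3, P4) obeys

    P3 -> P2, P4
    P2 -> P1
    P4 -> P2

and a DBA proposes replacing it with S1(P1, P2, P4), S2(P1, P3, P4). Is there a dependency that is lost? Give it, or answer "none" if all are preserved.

none

P3 → P2, P4: restricted closure across fragments reaches P2, P4.
P2 → P1 lies within S1.
P4 → P2 lies within S1.
Every dependency is enforceable on the fragments, so the decomposition is dependency-preserving.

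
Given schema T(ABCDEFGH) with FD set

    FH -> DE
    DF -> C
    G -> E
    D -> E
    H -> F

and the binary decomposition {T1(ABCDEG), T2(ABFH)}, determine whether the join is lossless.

Common attributes: T1 ∩ T2 = {AB}.
No dependency enlarges {AB}, so (AB)⁺ = {AB}.
The closure contains neither all of T1 = {ABCDEG} nor all of T2 = {ABFH}, so the common attributes are not a superkey of either fragment. The join is lossy.

No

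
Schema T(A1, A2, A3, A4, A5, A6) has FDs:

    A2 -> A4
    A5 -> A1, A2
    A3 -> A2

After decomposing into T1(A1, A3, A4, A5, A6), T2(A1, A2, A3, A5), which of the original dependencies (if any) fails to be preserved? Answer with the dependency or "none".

Check A2 → A4: no single fragment contains all of {A2, A4}, and the restricted closure of {A2} across the fragments never reaches {A4}.
A5 → A1, A2 is preserved.
A3 → A2 is preserved.

A2 -> A4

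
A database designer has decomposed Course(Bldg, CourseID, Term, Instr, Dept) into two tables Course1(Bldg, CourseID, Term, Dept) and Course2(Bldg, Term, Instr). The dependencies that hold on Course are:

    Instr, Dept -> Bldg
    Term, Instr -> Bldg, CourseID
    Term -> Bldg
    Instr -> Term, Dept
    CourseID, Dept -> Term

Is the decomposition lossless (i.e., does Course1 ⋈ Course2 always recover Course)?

Common attributes: Course1 ∩ Course2 = {Bldg, Term}.
No dependency enlarges {Bldg, Term}, so (Bldg, Term)⁺ = {Bldg, Term}.
The closure contains neither all of Course1 = {Bldg, CourseID, Term, Dept} nor all of Course2 = {Bldg, Term, Instr}, so the common attributes are not a superkey of either fragment. The join is lossy.

No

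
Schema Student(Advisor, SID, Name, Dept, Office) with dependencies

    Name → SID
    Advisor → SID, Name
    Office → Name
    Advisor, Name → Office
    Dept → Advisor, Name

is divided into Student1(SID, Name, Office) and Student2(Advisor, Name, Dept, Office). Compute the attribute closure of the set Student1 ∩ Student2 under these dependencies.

Student1 ∩ Student2 = {Name, Office}.
Name → SID applies, adding SID
Closure: {SID, Name, Office}.

SID, Name, Office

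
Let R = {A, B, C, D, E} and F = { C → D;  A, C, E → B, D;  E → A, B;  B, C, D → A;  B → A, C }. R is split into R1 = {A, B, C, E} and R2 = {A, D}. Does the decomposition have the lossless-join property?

Common attributes: R1 ∩ R2 = {A}.
No dependency enlarges {A}, so (A)⁺ = {A}.
The closure contains neither all of R1 = {A, B, C, E} nor all of R2 = {A, D}, so the common attributes are not a superkey of either fragment. The join is lossy.

No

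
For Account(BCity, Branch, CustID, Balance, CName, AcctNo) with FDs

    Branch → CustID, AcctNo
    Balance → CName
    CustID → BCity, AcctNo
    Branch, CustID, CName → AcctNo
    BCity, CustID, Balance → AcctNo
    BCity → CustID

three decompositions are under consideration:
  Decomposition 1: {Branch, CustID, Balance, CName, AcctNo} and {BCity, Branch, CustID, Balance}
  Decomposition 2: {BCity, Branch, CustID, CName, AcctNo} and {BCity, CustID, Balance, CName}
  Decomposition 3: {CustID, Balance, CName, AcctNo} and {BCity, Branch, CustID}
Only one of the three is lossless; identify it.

Decomposition 1: common = {Branch, CustID, Balance}, closure = {BCity, Branch, CustID, Balance, CName, AcctNo} → lossless.
Decomposition 2: common = {BCity, CustID, CName}, closure = {BCity, CustID, CName, AcctNo} → lossy.
Decomposition 3: common = {CustID}, closure = {BCity, CustID, AcctNo} → lossy.

Decomposition 1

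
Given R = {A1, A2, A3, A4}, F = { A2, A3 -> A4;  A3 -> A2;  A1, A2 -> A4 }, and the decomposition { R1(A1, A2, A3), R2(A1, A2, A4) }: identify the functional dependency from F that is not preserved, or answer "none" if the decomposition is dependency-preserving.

Check A2, A3 → A4: no single fragment contains all of {A2, A3, A4}, and the restricted closure of {A2, A3} across the fragments never reaches {A4}.
A3 → A2 is preserved.
A1, A2 → A4 is preserved.

A2, A3 -> A4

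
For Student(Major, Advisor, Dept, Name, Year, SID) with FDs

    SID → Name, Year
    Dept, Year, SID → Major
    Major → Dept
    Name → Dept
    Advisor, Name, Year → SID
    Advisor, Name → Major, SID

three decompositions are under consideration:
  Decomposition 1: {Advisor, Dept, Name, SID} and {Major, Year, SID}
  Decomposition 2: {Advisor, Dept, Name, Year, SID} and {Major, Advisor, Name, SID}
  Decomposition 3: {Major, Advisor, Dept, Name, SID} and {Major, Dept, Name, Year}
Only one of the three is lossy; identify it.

Decomposition 3

Decomposition 1: common = {SID}, closure = {Major, Dept, Name, Year, SID} → lossless.
Decomposition 2: common = {Advisor, Name, SID}, closure = {Major, Advisor, Dept, Name, Year, SID} → lossless.
Decomposition 3: common = {Major, Dept, Name}, closure = {Major, Dept, Name} → lossy.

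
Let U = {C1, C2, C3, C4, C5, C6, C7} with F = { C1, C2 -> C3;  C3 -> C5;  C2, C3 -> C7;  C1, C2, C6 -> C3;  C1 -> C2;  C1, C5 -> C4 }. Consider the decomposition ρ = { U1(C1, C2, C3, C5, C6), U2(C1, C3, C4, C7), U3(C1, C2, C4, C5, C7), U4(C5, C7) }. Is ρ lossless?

Chase test. Columns are C1, C2, C3, C4, C5, C6, C7; row i has aⱼ where attribute j ∈ Ui, else bᵢⱼ.
Initial tableau (one row per fragment):
  row 1: a1 a2 a3 b14 a5 a6 b17
  row 2: a1 b22 a3 a4 b25 b26 a7
  row 3: a1 a2 b33 a4 a5 b36 a7
  row 4: b41 b42 b43 b44 a5 b46 a7
Rows 1 and 3 agree on C1, C2; apply C1, C2→C3 and equate their C3 entries.
Rows 1 and 2 agree on C3; apply C3→C5 and equate their C5 entries.
Rows 1 and 3 agree on C2, C3; apply C2, C3→C7 and equate their C7 entries.
Rows 1 and 2 agree on C1; apply C1→C2 and equate their C2 entries.
Rows 1 and 2 agree on C1, C5; apply C1, C5→C4 and equate their C4 entries.
Row 1 is now all distinguished symbols — the join is lossless.

Yes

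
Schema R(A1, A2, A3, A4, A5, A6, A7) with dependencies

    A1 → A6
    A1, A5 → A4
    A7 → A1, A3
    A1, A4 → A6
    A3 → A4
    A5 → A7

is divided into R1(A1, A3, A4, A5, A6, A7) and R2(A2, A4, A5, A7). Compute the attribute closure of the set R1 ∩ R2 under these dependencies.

A1, A3, A4, A5, A6, A7

R1 ∩ R2 = {A4, A5, A7}.
A7 → A1, A3 applies, adding A1, A3
A1, A4 → A6 applies, adding A6
Closure: {A1, A3, A4, A5, A6, A7}.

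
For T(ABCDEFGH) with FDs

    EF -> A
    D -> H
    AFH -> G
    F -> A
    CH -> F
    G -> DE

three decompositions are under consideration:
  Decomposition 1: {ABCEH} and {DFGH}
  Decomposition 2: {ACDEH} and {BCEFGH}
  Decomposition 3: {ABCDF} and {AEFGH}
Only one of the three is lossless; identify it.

Decomposition 1: common = {H}, closure = {H} → lossy.
Decomposition 2: common = {CEH}, closure = {ACDEFGH} → lossless.
Decomposition 3: common = {AF}, closure = {AF} → lossy.

Decomposition 2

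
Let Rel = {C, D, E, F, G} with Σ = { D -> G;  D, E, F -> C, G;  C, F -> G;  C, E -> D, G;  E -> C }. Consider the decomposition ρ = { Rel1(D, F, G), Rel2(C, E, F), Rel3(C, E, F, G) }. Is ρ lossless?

No

Chase test. Columns are C, D, E, F, G; row i has aⱼ where attribute j ∈ Reli, else bᵢⱼ.
Initial tableau (one row per fragment):
  row 1: b11 a2 b13 a4 a5
  row 2: a1 b22 a3 a4 b25
  row 3: a1 b32 a3 a4 a5
Rows 2 and 3 agree on C, F; apply C, F→G and equate their G entries.
Rows 2 and 3 agree on C, E; apply C, E→D, G and equate their D, G entries.
No row becomes fully distinguished — the join is lossy.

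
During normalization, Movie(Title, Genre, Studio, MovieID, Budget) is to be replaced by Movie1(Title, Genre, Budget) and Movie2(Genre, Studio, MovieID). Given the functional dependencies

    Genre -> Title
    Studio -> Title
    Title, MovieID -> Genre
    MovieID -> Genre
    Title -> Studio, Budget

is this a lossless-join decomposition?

Common attributes: Movie1 ∩ Movie2 = {Genre}.
Closure of {Genre}: Genre → Title applies, adding Title; Title → Studio, Budget applies, adding Studio, Budget. So (Genre)⁺ = {Title, Genre, Studio, Budget}.
This closure contains every attribute of Movie1, so Movie1 ∩ Movie2 → Movie1. The join is lossless.

Yes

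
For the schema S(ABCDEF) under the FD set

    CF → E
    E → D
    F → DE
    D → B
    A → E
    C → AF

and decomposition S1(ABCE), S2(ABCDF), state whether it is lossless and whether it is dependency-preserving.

lossless but not dependency-preserving

Lossless test: (ABC)⁺ = {ABCDEF}, which contains all of one fragment — lossless.
Dependency preservation: the restricted closure of {E} across the fragments never reaches {D}, so E → D cannot be enforced without a join — not preserved.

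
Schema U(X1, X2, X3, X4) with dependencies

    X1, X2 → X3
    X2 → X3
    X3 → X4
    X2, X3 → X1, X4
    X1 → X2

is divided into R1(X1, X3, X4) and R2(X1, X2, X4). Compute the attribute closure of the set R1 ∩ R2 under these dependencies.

R1 ∩ R2 = {X1, X4}.
X1 → X2 applies, adding X2
X1, X2 → X3 applies, adding X3
Closure: {X1, X2, X3, X4}.

X1, X2, X3, X4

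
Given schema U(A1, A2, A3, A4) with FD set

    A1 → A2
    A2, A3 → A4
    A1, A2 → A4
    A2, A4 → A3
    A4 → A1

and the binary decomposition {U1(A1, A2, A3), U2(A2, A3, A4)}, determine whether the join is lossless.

Yes

Common attributes: U1 ∩ U2 = {A2, A3}.
Closure of {A2, A3}: A2, A3 → A4 applies, adding A4; A4 → A1 applies, adding A1. So (A2, A3)⁺ = {A1, A2, A3, A4}.
This closure contains every attribute of U1, so U1 ∩ U2 → U1. The join is lossless.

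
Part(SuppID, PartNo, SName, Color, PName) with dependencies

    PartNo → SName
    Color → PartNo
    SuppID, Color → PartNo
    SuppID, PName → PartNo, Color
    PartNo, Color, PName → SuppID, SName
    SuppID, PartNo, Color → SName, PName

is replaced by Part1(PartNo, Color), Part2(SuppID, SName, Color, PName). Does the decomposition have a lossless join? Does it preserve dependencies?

lossless but not dependency-preserving

Lossless test: (Color)⁺ = {PartNo, SName, Color}, which contains all of one fragment — lossless.
Dependency preservation: the restricted closure of {PartNo} across the fragments never reaches {SName}, so PartNo → SName cannot be enforced without a join — not preserved.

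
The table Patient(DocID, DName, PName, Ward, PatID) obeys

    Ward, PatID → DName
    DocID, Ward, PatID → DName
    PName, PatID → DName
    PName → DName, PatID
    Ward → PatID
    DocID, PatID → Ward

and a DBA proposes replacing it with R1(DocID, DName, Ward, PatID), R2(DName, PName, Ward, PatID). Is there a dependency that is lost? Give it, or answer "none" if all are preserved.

none

Ward, PatID → DName lies within R1.
DocID, Ward, PatID → DName lies within R1.
PName, PatID → DName lies within R2.
PName → DName, PatID lies within R2.
Ward → PatID lies within R1.
DocID, PatID → Ward lies within R1.
Every dependency is enforceable on the fragments, so the decomposition is dependency-preserving.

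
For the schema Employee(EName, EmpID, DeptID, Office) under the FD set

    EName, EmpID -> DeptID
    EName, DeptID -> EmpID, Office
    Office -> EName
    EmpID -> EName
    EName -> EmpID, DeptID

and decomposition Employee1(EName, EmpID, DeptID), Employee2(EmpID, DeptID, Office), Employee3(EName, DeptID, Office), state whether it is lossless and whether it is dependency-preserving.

lossless and dependency-preserving

Lossless test (chase): Rows 1 and 3 agree on EName, DeptID; apply EName, DeptID→EmpID, Office and equate their EmpID, Office entries. Rows 1 and 2 agree on Office; apply Office→EName and equate their EName entries. Row 1 is now all distinguished symbols — the join is lossless.
Dependency preservation: EName, DeptID → EmpID, Office is not contained in any single fragment, but the restricted closure of its left-hand side across the fragments still reaches the right-hand side; the remaining FDs each lie inside some fragment. All dependencies are preserved.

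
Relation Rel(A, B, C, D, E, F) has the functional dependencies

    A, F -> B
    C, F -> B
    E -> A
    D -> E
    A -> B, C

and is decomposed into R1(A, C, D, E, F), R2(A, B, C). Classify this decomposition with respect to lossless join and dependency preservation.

Lossless test: (A, C)⁺ = {A, B, C}, which contains all of one fragment — lossless.
Dependency preservation: the restricted closure of {C, F} across the fragments never reaches {B}, so C, F → B cannot be enforced without a join — not preserved.

lossless but not dependency-preserving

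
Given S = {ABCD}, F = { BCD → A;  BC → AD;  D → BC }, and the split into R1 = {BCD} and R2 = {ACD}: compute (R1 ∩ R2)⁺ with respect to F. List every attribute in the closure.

R1 ∩ R2 = {CD}.
D → BC applies, adding B
BCD → A applies, adding A
Closure: {ABCD}.

ABCD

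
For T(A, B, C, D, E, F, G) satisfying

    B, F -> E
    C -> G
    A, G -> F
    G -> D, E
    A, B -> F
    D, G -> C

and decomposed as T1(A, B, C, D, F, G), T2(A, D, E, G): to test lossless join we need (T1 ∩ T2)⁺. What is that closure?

A, C, D, E, F, G

T1 ∩ T2 = {A, D, G}.
A, G → F applies, adding F
G → D, E applies, adding E
D, G → C applies, adding C
Closure: {A, C, D, E, F, G}.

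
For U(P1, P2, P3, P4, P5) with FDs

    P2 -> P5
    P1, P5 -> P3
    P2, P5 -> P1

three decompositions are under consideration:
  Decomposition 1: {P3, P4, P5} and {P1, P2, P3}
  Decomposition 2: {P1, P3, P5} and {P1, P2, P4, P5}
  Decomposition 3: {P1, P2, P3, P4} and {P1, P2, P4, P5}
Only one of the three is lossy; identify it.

Decomposition 1

Decomposition 1: common = {P3}, closure = {P3} → lossy.
Decomposition 2: common = {P1, P5}, closure = {P1, P3, P5} → lossless.
Decomposition 3: common = {P1, P2, P4}, closure = {P1, P2, P3, P4, P5} → lossless.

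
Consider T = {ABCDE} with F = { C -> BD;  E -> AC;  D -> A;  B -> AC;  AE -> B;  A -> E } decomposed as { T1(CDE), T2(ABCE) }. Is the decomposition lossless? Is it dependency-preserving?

Lossless test: (CE)⁺ = {ABCDE}, which contains all of one fragment — lossless.
Dependency preservation: C → BD; D → A are not contained in any single fragment, but the restricted closure of each left-hand side across the fragments still reaches the right-hand side; the remaining FDs each lie inside some fragment. All dependencies are preserved.

lossless and dependency-preserving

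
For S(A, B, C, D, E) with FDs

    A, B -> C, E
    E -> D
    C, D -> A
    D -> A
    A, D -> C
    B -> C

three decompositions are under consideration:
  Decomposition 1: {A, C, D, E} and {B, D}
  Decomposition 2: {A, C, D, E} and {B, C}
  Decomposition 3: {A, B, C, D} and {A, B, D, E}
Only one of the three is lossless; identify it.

Decomposition 1: common = {D}, closure = {A, C, D} → lossy.
Decomposition 2: common = {C}, closure = {C} → lossy.
Decomposition 3: common = {A, B, D}, closure = {A, B, C, D, E} → lossless.

Decomposition 3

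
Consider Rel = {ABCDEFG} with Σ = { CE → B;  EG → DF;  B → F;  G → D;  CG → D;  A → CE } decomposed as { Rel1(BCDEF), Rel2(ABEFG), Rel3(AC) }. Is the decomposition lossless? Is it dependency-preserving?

lossy and not dependency-preserving

Lossless test (chase): Rows 2 and 3 agree on A; apply A→CE and equate their CE entries. Rows 1 and 3 agree on CE; apply CE→B and equate their B entries. Rows 1 and 3 agree on B; apply B→F and equate their F entries. No row becomes fully distinguished — the join is lossy.
Dependency preservation: the restricted closure of {EG} across the fragments never reaches {DF}, so EG → DF cannot be enforced without a join — not preserved.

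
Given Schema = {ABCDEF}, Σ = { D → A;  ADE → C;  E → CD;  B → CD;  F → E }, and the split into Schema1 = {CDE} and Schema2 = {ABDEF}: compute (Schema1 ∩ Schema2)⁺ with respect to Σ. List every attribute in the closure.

ACDE

Schema1 ∩ Schema2 = {DE}.
D → A applies, adding A
ADE → C applies, adding C
Closure: {ACDE}.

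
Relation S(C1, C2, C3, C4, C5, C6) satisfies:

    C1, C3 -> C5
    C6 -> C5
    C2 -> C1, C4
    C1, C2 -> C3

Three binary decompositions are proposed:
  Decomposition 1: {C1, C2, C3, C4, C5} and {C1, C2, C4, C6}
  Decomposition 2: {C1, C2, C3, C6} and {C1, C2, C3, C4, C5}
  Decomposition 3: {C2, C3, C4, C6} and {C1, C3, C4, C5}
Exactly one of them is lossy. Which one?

Decomposition 1: common = {C1, C2, C4}, closure = {C1, C2, C3, C4, C5} → lossless.
Decomposition 2: common = {C1, C2, C3}, closure = {C1, C2, C3, C4, C5} → lossless.
Decomposition 3: common = {C3, C4}, closure = {C3, C4} → lossy.

Decomposition 3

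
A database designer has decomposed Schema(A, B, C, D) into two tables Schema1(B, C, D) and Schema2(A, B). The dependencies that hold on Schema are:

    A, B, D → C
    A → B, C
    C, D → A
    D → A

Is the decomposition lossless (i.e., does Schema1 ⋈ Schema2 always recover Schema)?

Common attributes: Schema1 ∩ Schema2 = {B}.
No dependency enlarges {B}, so (B)⁺ = {B}.
The closure contains neither all of Schema1 = {B, C, D} nor all of Schema2 = {A, B}, so the common attributes are not a superkey of either fragment. The join is lossy.

No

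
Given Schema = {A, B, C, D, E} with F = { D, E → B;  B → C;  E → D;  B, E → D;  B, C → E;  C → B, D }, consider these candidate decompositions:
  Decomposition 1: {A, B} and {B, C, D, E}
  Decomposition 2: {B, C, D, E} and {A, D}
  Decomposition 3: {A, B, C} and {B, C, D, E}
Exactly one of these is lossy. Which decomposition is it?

Decomposition 1: common = {B}, closure = {B, C, D, E} → lossless.
Decomposition 2: common = {D}, closure = {D} → lossy.
Decomposition 3: common = {B, C}, closure = {B, C, D, E} → lossless.

Decomposition 2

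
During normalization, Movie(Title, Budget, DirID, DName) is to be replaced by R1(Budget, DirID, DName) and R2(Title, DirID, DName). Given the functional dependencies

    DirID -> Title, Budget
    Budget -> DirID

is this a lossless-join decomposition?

Yes

Common attributes: R1 ∩ R2 = {DirID, DName}.
Closure of {DirID, DName}: DirID → Title, Budget applies, adding Title, Budget. So (DirID, DName)⁺ = {Title, Budget, DirID, DName}.
This closure contains every attribute of R1, so R1 ∩ R2 → R1. The join is lossless.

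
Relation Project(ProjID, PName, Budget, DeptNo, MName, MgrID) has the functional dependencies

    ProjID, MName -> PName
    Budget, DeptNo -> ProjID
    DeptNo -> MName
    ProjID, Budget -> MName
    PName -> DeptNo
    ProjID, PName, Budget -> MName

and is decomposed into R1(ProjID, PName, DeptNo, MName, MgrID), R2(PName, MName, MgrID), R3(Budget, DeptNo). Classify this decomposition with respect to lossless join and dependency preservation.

lossy and not dependency-preserving

Lossless test (chase): Rows 1 and 3 agree on DeptNo; apply DeptNo→MName and equate their MName entries. Rows 1 and 2 agree on PName; apply PName→DeptNo and equate their DeptNo entries. No row becomes fully distinguished — the join is lossy.
Dependency preservation: the restricted closure of {Budget, DeptNo} across the fragments never reaches {ProjID}, so Budget, DeptNo → ProjID cannot be enforced without a join — not preserved.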